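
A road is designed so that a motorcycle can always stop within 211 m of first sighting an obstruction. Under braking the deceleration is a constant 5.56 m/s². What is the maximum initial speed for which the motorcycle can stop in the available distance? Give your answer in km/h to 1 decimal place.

Maximum speed ≈ 174.4 km/h

v²/(2a) = d ⇒ v = √(2 × 5.560 × 211) = √2346.32 = 48.4388 m/s.
48.4388 m/s × 3.6 = 174.380 km/h.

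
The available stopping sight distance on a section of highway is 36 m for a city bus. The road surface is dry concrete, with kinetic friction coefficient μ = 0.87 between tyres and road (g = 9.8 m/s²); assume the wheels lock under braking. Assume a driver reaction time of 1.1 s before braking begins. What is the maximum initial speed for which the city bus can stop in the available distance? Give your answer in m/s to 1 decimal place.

a = μg = 0.87 × 9.8 = 8.526 m/s².
Stopping distance: v·t_r + v²/(2a) = 36 with t_r = 1.1 s and a = 8.526 m/s².
So v² + 18.757 v − 613.87 = 0.
Positive root: v = −a·t_r + √((a·t_r)² + 2a·d) = −9.379 + √(87.966 + 613.87) = 17.1132 m/s.

Maximum speed ≈ 17.1 m/s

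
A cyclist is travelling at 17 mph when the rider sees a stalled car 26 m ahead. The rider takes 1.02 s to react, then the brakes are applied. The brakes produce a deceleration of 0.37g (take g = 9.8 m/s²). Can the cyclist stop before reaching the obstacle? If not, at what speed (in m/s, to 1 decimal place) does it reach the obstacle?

Yes — it stops about 10.3 m short of the obstacle, so it never reaches it

17 mph × 0.44704 = 7.5997 m/s.
a = 0.37 × 9.8 = 3.626 m/s².
Reaction distance = 7.5997 × 1.02 = 7.752 m.
Braking distance = v²/(2a) = 57.755 / 7.252 = 7.964 m.
Total stopping distance = 7.752 + 7.964 = 15.716 m, vs 26 m available — it stops with 26 − 15.716 = 10.284 m to spare.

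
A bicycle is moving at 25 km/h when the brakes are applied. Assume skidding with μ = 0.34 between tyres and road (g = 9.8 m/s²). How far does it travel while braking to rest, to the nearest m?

25 km/h ÷ 3.6 = 6.9444 m/s.
a = μg = 0.34 × 9.8 = 3.332 m/s².
Braking distance = v²/(2a) = 6.9444² / (2 × 3.332) = 48.225 / 6.664 = 7.237 m.

Braking distance ≈ 7 m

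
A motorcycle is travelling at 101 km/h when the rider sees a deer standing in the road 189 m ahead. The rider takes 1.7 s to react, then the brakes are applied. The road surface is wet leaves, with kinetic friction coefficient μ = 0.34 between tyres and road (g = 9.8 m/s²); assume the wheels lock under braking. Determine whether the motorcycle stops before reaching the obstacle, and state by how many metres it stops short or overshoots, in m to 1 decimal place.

Yes — it stops 23.2 m short of the obstacle

101 km/h ÷ 3.6 = 28.0556 m/s.
a = μg = 0.34 × 9.8 = 3.332 m/s².
Reaction distance = 28.0556 × 1.7 = 47.695 m.
Braking distance = v²/(2a) = 787.117 / 6.664 = 118.115 m.
Total stopping distance = 47.695 + 118.115 = 165.810 m, vs 189 m available — it stops with 189 − 165.810 = 23.190 m to spare.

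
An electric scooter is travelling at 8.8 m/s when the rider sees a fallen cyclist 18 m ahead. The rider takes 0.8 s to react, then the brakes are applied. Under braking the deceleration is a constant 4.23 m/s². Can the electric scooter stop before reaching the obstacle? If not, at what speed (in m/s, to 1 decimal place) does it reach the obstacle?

Yes — it stops about 1.8 m short of the obstacle, so it never reaches it

Reaction distance = 8.8000 × 0.8 = 7.040 m.
Braking distance = v²/(2a) = 77.440 / 8.460 = 9.154 m.
Total stopping distance = 7.040 + 9.154 = 16.194 m, vs 18 m available — it stops with 18 − 16.194 = 1.806 m to spare.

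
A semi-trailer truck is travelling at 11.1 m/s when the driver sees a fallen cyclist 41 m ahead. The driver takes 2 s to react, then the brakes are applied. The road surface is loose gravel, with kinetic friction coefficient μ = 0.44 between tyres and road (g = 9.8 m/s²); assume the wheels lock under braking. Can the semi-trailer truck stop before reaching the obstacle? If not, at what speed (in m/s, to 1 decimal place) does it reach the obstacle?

a = μg = 0.44 × 9.8 = 4.312 m/s².
Reaction distance = 11.1000 × 2 = 22.200 m.
Braking distance = v²/(2a) = 123.210 / 8.624 = 14.287 m.
Total stopping distance = 22.200 + 14.287 = 36.487 m, vs 41 m available — it stops with 41 − 36.487 = 4.513 m to spare.

Yes — it stops about 4.5 m short of the obstacle, so it never reaches it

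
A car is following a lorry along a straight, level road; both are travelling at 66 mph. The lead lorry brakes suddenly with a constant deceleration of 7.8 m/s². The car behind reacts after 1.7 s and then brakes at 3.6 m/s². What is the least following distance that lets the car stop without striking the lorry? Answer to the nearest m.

66 mph × 0.44704 = 29.5046 m/s.
Leader travels v²/(2a_L) = 870.521 / 15.600 = 55.803 m before stopping.
Follower covers v·t_r = 29.5046 × 1.7 = 50.158 m while reacting, then v²/(2a_F) = 870.521 / 7.200 = 120.906 m while braking, for a total of 50.158 + 120.906 = 171.064 m.
Since a_F ≤ a_L and the follower starts braking later, the follower is never slower than the leader, so the closest approach is when both have stopped.
Minimum gap = 171.064 − 55.803 = 115.261 m.

Minimum gap ≈ 115 m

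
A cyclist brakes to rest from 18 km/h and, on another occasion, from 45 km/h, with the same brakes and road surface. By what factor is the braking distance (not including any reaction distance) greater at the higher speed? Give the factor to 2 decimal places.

Braking distance d = v²/(2a), so with a fixed, d ∝ v².
Factor = (45/18)² = 2.5000² = 6.2500.

Factor ≈ 6.25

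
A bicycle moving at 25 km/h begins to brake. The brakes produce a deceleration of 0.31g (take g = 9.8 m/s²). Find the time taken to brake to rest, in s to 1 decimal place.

Braking time ≈ 2.3 s

25 km/h ÷ 3.6 = 6.9444 m/s.
a = 0.31 × 9.8 = 3.038 m/s².
Braking time = v/a = 6.9444 / 3.038 = 2.286 s.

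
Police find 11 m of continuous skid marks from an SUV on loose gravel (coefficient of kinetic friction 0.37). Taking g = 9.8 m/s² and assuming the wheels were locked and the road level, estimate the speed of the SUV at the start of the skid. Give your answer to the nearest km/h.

Deceleration a = μg = 0.37 × 9.8 = 3.626 m/s².
v = √(2a·d) = √(2 × 3.626 × 11) = √79.772 = 8.9315 m/s.
= 8.9315 × 3.6 = 32.153 km/h.

Initial speed ≈ 32 km/h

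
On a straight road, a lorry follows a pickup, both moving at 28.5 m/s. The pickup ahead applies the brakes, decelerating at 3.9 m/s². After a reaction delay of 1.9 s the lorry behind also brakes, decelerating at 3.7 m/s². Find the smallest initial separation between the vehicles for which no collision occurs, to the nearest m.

Minimum gap ≈ 60 m

Leader travels v²/(2a_L) = 812.250 / 7.800 = 104.135 m before stopping.
Follower covers v·t_r = 28.5000 × 1.9 = 54.150 m while reacting, then v²/(2a_F) = 812.250 / 7.400 = 109.764 m while braking, for a total of 54.150 + 109.764 = 163.914 m.
Since a_F ≤ a_L and the follower starts braking later, the follower is never slower than the leader, so the closest approach is when both have stopped.
Minimum gap = 163.914 − 104.135 = 59.779 m.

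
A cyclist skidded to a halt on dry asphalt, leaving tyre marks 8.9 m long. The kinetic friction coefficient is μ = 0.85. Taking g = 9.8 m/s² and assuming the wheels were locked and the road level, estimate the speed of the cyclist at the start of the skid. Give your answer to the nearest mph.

Deceleration a = μg = 0.85 × 9.8 = 8.330 m/s².
v = √(2a·d) = √(2 × 8.330 × 8.9) = √148.274 = 12.1768 m/s.
= 12.1768 ÷ 0.44704 = 27.239 mph.

Initial speed ≈ 27 mph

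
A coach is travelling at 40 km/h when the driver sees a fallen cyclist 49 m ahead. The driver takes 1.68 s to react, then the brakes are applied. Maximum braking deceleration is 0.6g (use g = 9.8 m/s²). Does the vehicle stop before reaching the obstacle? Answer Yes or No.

Yes

40 km/h ÷ 3.6 = 11.1111 m/s.
a = 0.6 × 9.8 = 5.880 m/s².
Reaction distance = 11.1111 × 1.68 = 18.667 m.
Braking distance = v²/(2a) = 123.457 / 11.760 = 10.498 m.
Total stopping distance = 18.667 + 10.498 = 29.165 m, vs 49 m available — it stops with 49 − 29.165 = 19.835 m to spare.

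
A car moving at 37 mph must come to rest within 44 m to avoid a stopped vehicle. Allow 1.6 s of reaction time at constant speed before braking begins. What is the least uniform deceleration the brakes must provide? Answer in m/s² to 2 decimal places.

37 mph × 0.44704 = 16.5405 m/s.
Distance covered during reaction = 16.5405 × 1.6 = 26.465 m.
Distance available for braking: 44 − 26.465 = 17.535 m.
v² = 2a·d ⇒ a = v²/(2d) = 16.5405² / (2 × 17.535) = 273.588 / 35.070 = 7.8012 m/s².

Required deceleration ≈ 7.80 m/s²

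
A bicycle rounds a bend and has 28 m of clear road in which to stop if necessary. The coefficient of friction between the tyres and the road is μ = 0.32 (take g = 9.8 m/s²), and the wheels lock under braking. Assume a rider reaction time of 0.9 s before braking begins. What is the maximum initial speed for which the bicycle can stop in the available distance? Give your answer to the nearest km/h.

Maximum speed ≈ 39 km/h

a = μg = 0.32 × 9.8 = 3.136 m/s².
Stopping distance: v·t_r + v²/(2a) = 28 with t_r = 0.9 s and a = 3.136 m/s².
So v² + 5.645 v − 175.62 = 0.
Positive root: v = −a·t_r + √((a·t_r)² + 2a·d) = −2.822 + √(7.964 + 175.62) = 10.7273 m/s.
10.7273 m/s × 3.6 = 38.618 km/h.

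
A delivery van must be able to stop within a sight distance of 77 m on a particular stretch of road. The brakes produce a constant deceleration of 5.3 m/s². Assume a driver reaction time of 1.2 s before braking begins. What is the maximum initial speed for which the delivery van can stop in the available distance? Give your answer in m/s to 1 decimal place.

Stopping distance: v·t_r + v²/(2a) = 77 with t_r = 1.2 s and a = 5.300 m/s².
So v² + 12.720 v − 816.20 = 0.
Positive root: v = −a·t_r + √((a·t_r)² + 2a·d) = −6.360 + √(40.450 + 816.20) = 22.9086 m/s.

Maximum speed ≈ 22.9 m/s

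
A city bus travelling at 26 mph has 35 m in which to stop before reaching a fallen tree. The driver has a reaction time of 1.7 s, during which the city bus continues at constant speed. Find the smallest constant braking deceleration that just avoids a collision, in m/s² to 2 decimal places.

26 mph × 0.44704 = 11.6230 m/s.
Distance covered during reaction = 11.6230 × 1.7 = 19.759 m.
Distance available for braking: 35 − 19.759 = 15.241 m.
v² = 2a·d ⇒ a = v²/(2d) = 11.6230² / (2 × 15.241) = 135.094 / 30.482 = 4.4319 m/s².

Required deceleration ≈ 4.43 m/s²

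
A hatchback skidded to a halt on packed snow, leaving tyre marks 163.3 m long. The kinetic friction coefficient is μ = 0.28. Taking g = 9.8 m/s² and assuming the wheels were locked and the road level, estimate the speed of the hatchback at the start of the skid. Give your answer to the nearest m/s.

Deceleration a = μg = 0.28 × 9.8 = 2.744 m/s².
v = √(2a·d) = √(2 × 2.744 × 163.3) = √896.190 = 29.9364 m/s.

Initial speed ≈ 30 m/s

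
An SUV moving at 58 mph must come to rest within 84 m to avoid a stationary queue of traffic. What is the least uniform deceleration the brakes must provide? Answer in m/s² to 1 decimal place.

Required deceleration ≈ 4.0 m/s²

58 mph × 0.44704 = 25.9283 m/s.
v² = 2a·d ⇒ a = v²/(2d) = 25.9283² / (2 × 84.000) = 672.277 / 168.000 = 4.0016 m/s².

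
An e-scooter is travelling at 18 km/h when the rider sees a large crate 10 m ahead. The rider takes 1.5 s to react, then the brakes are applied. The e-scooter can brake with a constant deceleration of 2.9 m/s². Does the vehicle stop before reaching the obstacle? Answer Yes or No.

18 km/h ÷ 3.6 = 5.0000 m/s.
Reaction distance = 5.0000 × 1.5 = 7.500 m.
Braking distance = v²/(2a) = 25.000 / 5.800 = 4.310 m.
Total stopping distance = 7.500 + 4.310 = 11.810 m, vs 10 m available — it cannot stop in time and overshoots by 11.810 − 10 = 1.810 m.

No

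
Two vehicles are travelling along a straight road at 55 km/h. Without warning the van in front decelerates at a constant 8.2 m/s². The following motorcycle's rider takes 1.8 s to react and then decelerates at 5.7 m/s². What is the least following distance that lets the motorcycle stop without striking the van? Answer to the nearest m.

55 km/h ÷ 3.6 = 15.2778 m/s.
Leader travels v²/(2a_L) = 233.411 / 16.400 = 14.232 m before stopping.
Follower covers v·t_r = 15.2778 × 1.8 = 27.500 m while reacting, then v²/(2a_F) = 233.411 / 11.400 = 20.475 m while braking, for a total of 27.500 + 20.475 = 47.975 m.
Since a_F ≤ a_L and the follower starts braking later, the follower is never slower than the leader, so the closest approach is when both have stopped.
Minimum gap = 47.975 − 14.232 = 33.743 m.

Minimum gap ≈ 34 m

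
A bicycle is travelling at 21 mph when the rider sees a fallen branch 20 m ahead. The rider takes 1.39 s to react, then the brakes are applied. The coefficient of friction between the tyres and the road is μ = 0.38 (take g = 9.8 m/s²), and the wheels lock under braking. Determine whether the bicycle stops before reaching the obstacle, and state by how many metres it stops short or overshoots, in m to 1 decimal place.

21 mph × 0.44704 = 9.3878 m/s.
a = μg = 0.38 × 9.8 = 3.724 m/s².
Reaction distance = 9.3878 × 1.39 = 13.049 m.
Braking distance = v²/(2a) = 88.131 / 7.448 = 11.833 m.
Total stopping distance = 13.049 + 11.833 = 24.882 m, vs 20 m available — it cannot stop in time and overshoots by 24.882 − 20 = 4.882 m.

No — it overshoots by 4.9 m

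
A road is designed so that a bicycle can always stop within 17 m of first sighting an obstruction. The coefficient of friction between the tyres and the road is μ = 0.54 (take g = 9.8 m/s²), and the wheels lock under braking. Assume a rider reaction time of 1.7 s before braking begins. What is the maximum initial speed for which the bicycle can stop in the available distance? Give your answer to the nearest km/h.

Maximum speed ≈ 26 km/h

a = μg = 0.54 × 9.8 = 5.292 m/s².
Stopping distance: v·t_r + v²/(2a) = 17 with t_r = 1.7 s and a = 5.292 m/s².
So v² + 17.993 v − 179.93 = 0.
Positive root: v = −a·t_r + √((a·t_r)² + 2a·d) = −8.996 + √(80.928 + 179.93) = 7.1551 m/s.
7.1551 m/s × 3.6 = 25.758 km/h.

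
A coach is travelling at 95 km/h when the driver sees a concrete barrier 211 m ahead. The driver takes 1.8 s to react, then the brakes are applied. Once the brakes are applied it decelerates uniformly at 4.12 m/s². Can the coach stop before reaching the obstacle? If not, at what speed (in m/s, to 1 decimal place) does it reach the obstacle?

95 km/h ÷ 3.6 = 26.3889 m/s.
Reaction distance = 26.3889 × 1.8 = 47.500 m.
Braking distance = v²/(2a) = 696.374 / 8.240 = 84.511 m.
Total stopping distance = 47.500 + 84.511 = 132.011 m, vs 211 m available — it stops with 211 − 132.011 = 78.989 m to spare.

Yes — it stops about 79.0 m short of the obstacle, so it never reaches it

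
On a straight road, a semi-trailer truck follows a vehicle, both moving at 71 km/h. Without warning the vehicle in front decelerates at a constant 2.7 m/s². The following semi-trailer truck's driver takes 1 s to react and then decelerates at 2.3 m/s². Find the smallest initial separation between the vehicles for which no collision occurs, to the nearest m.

71 km/h ÷ 3.6 = 19.7222 m/s.
Leader travels v²/(2a_L) = 388.965 / 5.400 = 72.031 m before stopping.
Follower covers v·t_r = 19.7222 × 1 = 19.722 m while reacting, then v²/(2a_F) = 388.965 / 4.600 = 84.558 m while braking, for a total of 19.722 + 84.558 = 104.280 m.
Since a_F ≤ a_L and the follower starts braking later, the follower is never slower than the leader, so the closest approach is when both have stopped.
Minimum gap = 104.280 − 72.031 = 32.249 m.

Minimum gap ≈ 32 m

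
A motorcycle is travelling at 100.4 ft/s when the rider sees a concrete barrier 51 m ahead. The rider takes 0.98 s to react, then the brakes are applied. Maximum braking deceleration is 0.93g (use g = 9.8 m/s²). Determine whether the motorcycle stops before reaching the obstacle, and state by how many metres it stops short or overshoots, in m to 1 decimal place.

100.4 ft/s × 0.3048 = 30.6019 m/s.
a = 0.93 × 9.8 = 9.114 m/s².
Reaction distance = 30.6019 × 0.98 = 29.990 m.
Braking distance = v²/(2a) = 936.476 / 18.228 = 51.376 m.
Total stopping distance = 29.990 + 51.376 = 81.366 m, vs 51 m available — it cannot stop in time and overshoots by 81.366 − 51 = 30.366 m.

No — it overshoots by 30.4 m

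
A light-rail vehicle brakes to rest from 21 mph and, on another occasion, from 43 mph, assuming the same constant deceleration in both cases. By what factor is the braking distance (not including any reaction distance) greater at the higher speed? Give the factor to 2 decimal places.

Factor ≈ 4.19

Braking distance d = v²/(2a), so with a fixed, d ∝ v².
Factor = (43/21)² = 2.0476² = 4.1927.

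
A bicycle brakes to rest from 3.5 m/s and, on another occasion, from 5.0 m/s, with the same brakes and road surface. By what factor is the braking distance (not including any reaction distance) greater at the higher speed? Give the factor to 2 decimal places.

Factor ≈ 2.04

Braking distance d = v²/(2a), so with a fixed, d ∝ v².
Factor = (5.0/3.5)² = 1.4286² = 2.0409.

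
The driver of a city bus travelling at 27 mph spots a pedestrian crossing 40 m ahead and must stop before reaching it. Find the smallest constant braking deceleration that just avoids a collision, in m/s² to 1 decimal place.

Required deceleration ≈ 1.8 m/s²

27 mph × 0.44704 = 12.0701 m/s.
v² = 2a·d ⇒ a = v²/(2d) = 12.0701² / (2 × 40.000) = 145.687 / 80.000 = 1.8211 m/s².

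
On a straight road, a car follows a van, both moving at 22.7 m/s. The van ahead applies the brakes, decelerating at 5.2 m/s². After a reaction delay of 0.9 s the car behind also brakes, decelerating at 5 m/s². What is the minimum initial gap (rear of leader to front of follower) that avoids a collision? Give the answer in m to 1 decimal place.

Leader travels v²/(2a_L) = 515.290 / 10.400 = 49.547 m before stopping.
Follower covers v·t_r = 22.7000 × 0.9 = 20.430 m while reacting, then v²/(2a_F) = 515.290 / 10.000 = 51.529 m while braking, for a total of 20.430 + 51.529 = 71.959 m.
Since a_F ≤ a_L and the follower starts braking later, the follower is never slower than the leader, so the closest approach is when both have stopped.
Minimum gap = 71.959 − 49.547 = 22.412 m.

Minimum gap ≈ 22.4 m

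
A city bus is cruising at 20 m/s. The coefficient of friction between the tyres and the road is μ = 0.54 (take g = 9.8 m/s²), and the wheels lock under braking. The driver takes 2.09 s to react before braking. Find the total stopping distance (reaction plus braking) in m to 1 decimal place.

Total stopping distance ≈ 79.6 m

a = μg = 0.54 × 9.8 = 5.292 m/s².
Reaction distance = v·t_r = 20.0000 × 2.09 = 41.800 m.
Braking distance = v²/(2a) = 20.0000² / (2 × 5.292) = 400.000 / 10.584 = 37.793 m.
Total = 41.800 + 37.793 = 79.593 m.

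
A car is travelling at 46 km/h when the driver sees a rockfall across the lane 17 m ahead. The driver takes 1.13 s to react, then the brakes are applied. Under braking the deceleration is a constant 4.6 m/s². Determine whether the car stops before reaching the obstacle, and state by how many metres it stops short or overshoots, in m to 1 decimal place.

No — it overshoots by 15.2 m

46 km/h ÷ 3.6 = 12.7778 m/s.
Reaction distance = 12.7778 × 1.13 = 14.439 m.
Braking distance = v²/(2a) = 163.272 / 9.200 = 17.747 m.
Total stopping distance = 14.439 + 17.747 = 32.186 m, vs 17 m available — it cannot stop in time and overshoots by 32.186 − 17 = 15.186 m.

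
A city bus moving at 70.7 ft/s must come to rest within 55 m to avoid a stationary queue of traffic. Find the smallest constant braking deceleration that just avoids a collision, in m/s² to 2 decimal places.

70.7 ft/s × 0.3048 = 21.5494 m/s.
v² = 2a·d ⇒ a = v²/(2d) = 21.5494² / (2 × 55.000) = 464.377 / 110.000 = 4.2216 m/s².

Required deceleration ≈ 4.22 m/s²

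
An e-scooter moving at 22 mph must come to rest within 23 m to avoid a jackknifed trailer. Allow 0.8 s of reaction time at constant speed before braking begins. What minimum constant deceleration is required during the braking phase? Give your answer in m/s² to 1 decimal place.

22 mph × 0.44704 = 9.8349 m/s.
Distance covered during reaction = 9.8349 × 0.8 = 7.868 m.
Distance available for braking: 23 − 7.868 = 15.132 m.
v² = 2a·d ⇒ a = v²/(2d) = 9.8349² / (2 × 15.132) = 96.725 / 30.264 = 3.1960 m/s².

Required deceleration ≈ 3.2 m/s²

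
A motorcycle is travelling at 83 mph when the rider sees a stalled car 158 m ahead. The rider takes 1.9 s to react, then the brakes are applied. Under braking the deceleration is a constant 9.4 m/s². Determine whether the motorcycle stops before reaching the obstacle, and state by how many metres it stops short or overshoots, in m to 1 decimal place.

Yes — it stops 14.3 m short of the obstacle

83 mph × 0.44704 = 37.1043 m/s.
Reaction distance = 37.1043 × 1.9 = 70.498 m.
Braking distance = v²/(2a) = 1376.729 / 18.800 = 73.230 m.
Total stopping distance = 70.498 + 73.230 = 143.728 m, vs 158 m available — it stops with 158 − 143.728 = 14.272 m to spare.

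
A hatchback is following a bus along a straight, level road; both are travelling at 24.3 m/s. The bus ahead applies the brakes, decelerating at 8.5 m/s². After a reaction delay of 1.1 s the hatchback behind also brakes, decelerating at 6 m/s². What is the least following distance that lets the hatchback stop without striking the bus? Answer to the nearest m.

Leader travels v²/(2a_L) = 590.490 / 17.000 = 34.735 m before stopping.
Follower covers v·t_r = 24.3000 × 1.1 = 26.730 m while reacting, then v²/(2a_F) = 590.490 / 12.000 = 49.208 m while braking, for a total of 26.730 + 49.208 = 75.938 m.
Since a_F ≤ a_L and the follower starts braking later, the follower is never slower than the leader, so the closest approach is when both have stopped.
Minimum gap = 75.938 − 34.735 = 41.203 m.

Minimum gap ≈ 41 m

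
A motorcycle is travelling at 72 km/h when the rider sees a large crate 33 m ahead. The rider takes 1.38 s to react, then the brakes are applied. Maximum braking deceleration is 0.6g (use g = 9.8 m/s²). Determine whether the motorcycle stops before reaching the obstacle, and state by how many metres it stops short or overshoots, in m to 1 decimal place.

72 km/h ÷ 3.6 = 20.0000 m/s.
a = 0.6 × 9.8 = 5.880 m/s².
Reaction distance = 20.0000 × 1.38 = 27.600 m.
Braking distance = v²/(2a) = 400.000 / 11.760 = 34.014 m.
Total stopping distance = 27.600 + 34.014 = 61.614 m, vs 33 m available — it cannot stop in time and overshoots by 61.614 − 33 = 28.614 m.

No — it overshoots by 28.6 m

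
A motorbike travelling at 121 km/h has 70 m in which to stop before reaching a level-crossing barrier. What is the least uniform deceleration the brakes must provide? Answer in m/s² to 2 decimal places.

Required deceleration ≈ 8.07 m/s²

121 km/h ÷ 3.6 = 33.6111 m/s.
v² = 2a·d ⇒ a = v²/(2d) = 33.6111² / (2 × 70.000) = 1129.706 / 140.000 = 8.0693 m/s².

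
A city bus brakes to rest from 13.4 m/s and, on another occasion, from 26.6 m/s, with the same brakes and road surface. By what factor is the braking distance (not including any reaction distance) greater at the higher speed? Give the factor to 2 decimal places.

Braking distance d = v²/(2a), so with a fixed, d ∝ v².
Factor = (26.6/13.4)² = 1.9851² = 3.9406.

Factor ≈ 3.94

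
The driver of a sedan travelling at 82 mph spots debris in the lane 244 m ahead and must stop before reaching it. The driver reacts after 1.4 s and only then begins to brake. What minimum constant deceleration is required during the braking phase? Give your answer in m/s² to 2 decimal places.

Required deceleration ≈ 3.49 m/s²

82 mph × 0.44704 = 36.6573 m/s.
Distance covered during reaction = 36.6573 × 1.4 = 51.320 m.
Distance available for braking: 244 − 51.320 = 192.680 m.
v² = 2a·d ⇒ a = v²/(2d) = 36.6573² / (2 × 192.680) = 1343.758 / 385.360 = 3.4870 m/s².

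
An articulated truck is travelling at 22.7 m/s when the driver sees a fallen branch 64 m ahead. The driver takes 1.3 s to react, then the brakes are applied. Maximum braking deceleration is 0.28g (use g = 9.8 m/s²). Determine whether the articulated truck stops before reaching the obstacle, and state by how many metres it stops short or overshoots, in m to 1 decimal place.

a = 0.28 × 9.8 = 2.744 m/s².
Reaction distance = 22.7000 × 1.3 = 29.510 m.
Braking distance = v²/(2a) = 515.290 / 5.488 = 93.894 m.
Total stopping distance = 29.510 + 93.894 = 123.404 m, vs 64 m available — it cannot stop in time and overshoots by 123.404 − 64 = 59.404 m.

No — it overshoots by 59.4 m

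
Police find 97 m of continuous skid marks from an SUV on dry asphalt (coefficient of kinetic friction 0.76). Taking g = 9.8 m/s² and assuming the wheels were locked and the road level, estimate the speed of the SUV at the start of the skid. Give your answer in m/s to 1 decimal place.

Initial speed ≈ 38.0 m/s

Deceleration a = μg = 0.76 × 9.8 = 7.448 m/s².
v = √(2a·d) = √(2 × 7.448 × 97) = √1444.912 = 38.0120 m/s.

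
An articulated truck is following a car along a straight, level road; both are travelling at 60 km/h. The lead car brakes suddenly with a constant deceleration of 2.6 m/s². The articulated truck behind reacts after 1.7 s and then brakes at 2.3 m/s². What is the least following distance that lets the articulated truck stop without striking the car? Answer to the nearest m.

Minimum gap ≈ 35 m

60 km/h ÷ 3.6 = 16.6667 m/s.
Leader travels v²/(2a_L) = 277.779 / 5.200 = 53.419 m before stopping.
Follower covers v·t_r = 16.6667 × 1.7 = 28.333 m while reacting, then v²/(2a_F) = 277.779 / 4.600 = 60.387 m while braking, for a total of 28.333 + 60.387 = 88.720 m.
Since a_F ≤ a_L and the follower starts braking later, the follower is never slower than the leader, so the closest approach is when both have stopped.
Minimum gap = 88.720 − 53.419 = 35.301 m.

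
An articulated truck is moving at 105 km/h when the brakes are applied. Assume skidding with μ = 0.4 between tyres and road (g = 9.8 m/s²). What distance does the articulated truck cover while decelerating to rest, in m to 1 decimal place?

Braking distance ≈ 108.5 m

105 km/h ÷ 3.6 = 29.1667 m/s.
a = μg = 0.4 × 9.8 = 3.920 m/s².
Braking distance = v²/(2a) = 29.1667² / (2 × 3.920) = 850.696 / 7.840 = 108.507 m.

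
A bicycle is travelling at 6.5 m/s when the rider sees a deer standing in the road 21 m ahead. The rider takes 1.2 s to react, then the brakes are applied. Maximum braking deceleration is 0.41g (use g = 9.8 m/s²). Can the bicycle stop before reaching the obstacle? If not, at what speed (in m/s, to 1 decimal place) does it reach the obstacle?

Yes — it stops about 7.9 m short of the obstacle, so it never reaches it

a = 0.41 × 9.8 = 4.018 m/s².
Reaction distance = 6.5000 × 1.2 = 7.800 m.
Braking distance = v²/(2a) = 42.250 / 8.036 = 5.258 m.
Total stopping distance = 7.800 + 5.258 = 13.058 m, vs 21 m available — it stops with 21 − 13.058 = 7.942 m to spare.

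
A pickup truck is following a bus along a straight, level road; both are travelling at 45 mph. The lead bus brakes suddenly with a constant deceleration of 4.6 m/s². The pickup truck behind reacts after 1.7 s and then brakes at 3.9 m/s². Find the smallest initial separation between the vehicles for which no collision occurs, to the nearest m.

Minimum gap ≈ 42 m

45 mph × 0.44704 = 20.1168 m/s.
Leader travels v²/(2a_L) = 404.686 / 9.200 = 43.988 m before stopping.
Follower covers v·t_r = 20.1168 × 1.7 = 34.199 m while reacting, then v²/(2a_F) = 404.686 / 7.800 = 51.883 m while braking, for a total of 34.199 + 51.883 = 86.082 m.
Since a_F ≤ a_L and the follower starts braking later, the follower is never slower than the leader, so the closest approach is when both have stopped.
Minimum gap = 86.082 − 43.988 = 42.094 m.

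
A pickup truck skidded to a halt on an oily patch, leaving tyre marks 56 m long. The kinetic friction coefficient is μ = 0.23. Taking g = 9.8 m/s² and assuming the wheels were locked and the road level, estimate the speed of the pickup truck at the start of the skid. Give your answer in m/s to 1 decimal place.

Initial speed ≈ 15.9 m/s

Deceleration a = μg = 0.23 × 9.8 = 2.254 m/s².
v = √(2a·d) = √(2 × 2.254 × 56) = √252.448 = 15.8886 m/s.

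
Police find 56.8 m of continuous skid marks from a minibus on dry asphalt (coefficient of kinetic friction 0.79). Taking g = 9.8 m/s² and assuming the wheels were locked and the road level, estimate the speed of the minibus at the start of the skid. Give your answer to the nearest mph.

Deceleration a = μg = 0.79 × 9.8 = 7.742 m/s².
v = √(2a·d) = √(2 × 7.742 × 56.8) = √879.491 = 29.6562 m/s.
= 29.6562 ÷ 0.44704 = 66.339 mph.

Initial speed ≈ 66 mph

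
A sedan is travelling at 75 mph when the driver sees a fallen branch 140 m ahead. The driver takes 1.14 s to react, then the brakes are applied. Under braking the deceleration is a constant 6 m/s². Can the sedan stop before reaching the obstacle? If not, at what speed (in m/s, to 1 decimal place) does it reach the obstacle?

Yes — it stops about 8.1 m short of the obstacle, so it never reaches it

75 mph × 0.44704 = 33.5280 m/s.
Reaction distance = 33.5280 × 1.14 = 38.222 m.
Braking distance = v²/(2a) = 1124.127 / 12.000 = 93.677 m.
Total stopping distance = 38.222 + 93.677 = 131.899 m, vs 140 m available — it stops with 140 − 131.899 = 8.101 m to spare.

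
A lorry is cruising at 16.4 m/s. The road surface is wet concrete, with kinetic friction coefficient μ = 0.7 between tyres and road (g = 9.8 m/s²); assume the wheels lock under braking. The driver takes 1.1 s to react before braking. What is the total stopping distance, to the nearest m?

Total stopping distance ≈ 38 m

a = μg = 0.7 × 9.8 = 6.860 m/s².
Reaction distance = v·t_r = 16.4000 × 1.1 = 18.040 m.
Braking distance = v²/(2a) = 16.4000² / (2 × 6.860) = 268.960 / 13.720 = 19.603 m.
Total = 18.040 + 19.603 = 37.643 m.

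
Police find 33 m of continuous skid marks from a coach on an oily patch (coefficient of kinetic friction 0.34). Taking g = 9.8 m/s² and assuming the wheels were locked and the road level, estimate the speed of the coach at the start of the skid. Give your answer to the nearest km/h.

Deceleration a = μg = 0.34 × 9.8 = 3.332 m/s².
v = √(2a·d) = √(2 × 3.332 × 33) = √219.912 = 14.8294 m/s.
= 14.8294 × 3.6 = 53.386 km/h.

Initial speed ≈ 53 km/h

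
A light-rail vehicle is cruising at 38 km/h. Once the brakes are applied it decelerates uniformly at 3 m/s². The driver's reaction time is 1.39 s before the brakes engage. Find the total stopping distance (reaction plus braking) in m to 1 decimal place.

Total stopping distance ≈ 33.2 m

38 km/h ÷ 3.6 = 10.5556 m/s.
Reaction distance = v·t_r = 10.5556 × 1.39 = 14.672 m.
Braking distance = v²/(2a) = 10.5556² / (2 × 3.000) = 111.421 / 6.000 = 18.570 m.
Total = 14.672 + 18.570 = 33.242 m.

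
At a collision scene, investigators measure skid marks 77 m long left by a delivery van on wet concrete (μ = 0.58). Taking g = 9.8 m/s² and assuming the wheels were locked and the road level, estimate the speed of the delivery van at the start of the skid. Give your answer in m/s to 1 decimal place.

Initial speed ≈ 29.6 m/s

Deceleration a = μg = 0.58 × 9.8 = 5.684 m/s².
v = √(2a·d) = √(2 × 5.684 × 77) = √875.336 = 29.5861 m/s.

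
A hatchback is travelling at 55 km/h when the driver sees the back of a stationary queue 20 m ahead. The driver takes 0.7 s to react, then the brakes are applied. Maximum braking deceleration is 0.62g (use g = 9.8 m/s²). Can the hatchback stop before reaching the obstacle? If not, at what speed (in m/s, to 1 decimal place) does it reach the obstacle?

55 km/h ÷ 3.6 = 15.2778 m/s.
a = 0.62 × 9.8 = 6.076 m/s².
Reaction distance = 15.2778 × 0.7 = 10.694 m.
Braking distance needed to stop: v²/(2a) = 233.411 / 12.152 = 19.208 m, so total needed = 10.694 + 19.208 = 29.902 m > 20 m — it cannot stop.
Distance remaining when braking begins: 20 − 10.694 = 9.306 m.
v² = v₀² − 2a·d = 233.411 − 2 × 6.076 × 9.306 = 120.324 m²/s².
v = √120.324 = 10.969 m/s.

No — it strikes the obstacle at 11.0 m/s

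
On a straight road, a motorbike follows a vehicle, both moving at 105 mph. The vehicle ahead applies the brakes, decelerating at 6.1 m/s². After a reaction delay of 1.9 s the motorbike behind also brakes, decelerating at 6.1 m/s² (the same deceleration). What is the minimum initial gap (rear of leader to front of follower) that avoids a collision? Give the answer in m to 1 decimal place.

105 mph × 0.44704 = 46.9392 m/s.
Leader travels v²/(2a_L) = 2203.288 / 12.200 = 180.597 m before stopping.
Follower covers v·t_r = 46.9392 × 1.9 = 89.184 m while reacting, then v²/(2a_F) = 2203.288 / 12.200 = 180.597 m while braking, for a total of 89.184 + 180.597 = 269.781 m.
Since a_F ≤ a_L and the follower starts braking later, the follower is never slower than the leader, so the closest approach is when both have stopped.
Minimum gap = 269.781 − 180.597 = 89.184 m.

Minimum gap ≈ 89.2 m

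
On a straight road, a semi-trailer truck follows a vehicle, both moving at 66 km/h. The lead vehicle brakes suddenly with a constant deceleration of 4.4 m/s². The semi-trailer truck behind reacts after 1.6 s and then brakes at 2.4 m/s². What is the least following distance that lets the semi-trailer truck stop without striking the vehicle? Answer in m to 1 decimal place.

66 km/h ÷ 3.6 = 18.3333 m/s.
Leader travels v²/(2a_L) = 336.110 / 8.800 = 38.194 m before stopping.
Follower covers v·t_r = 18.3333 × 1.6 = 29.333 m while reacting, then v²/(2a_F) = 336.110 / 4.800 = 70.023 m while braking, for a total of 29.333 + 70.023 = 99.356 m.
Since a_F ≤ a_L and the follower starts braking later, the follower is never slower than the leader, so the closest approach is when both have stopped.
Minimum gap = 99.356 − 38.194 = 61.162 m.

Minimum gap ≈ 61.2 m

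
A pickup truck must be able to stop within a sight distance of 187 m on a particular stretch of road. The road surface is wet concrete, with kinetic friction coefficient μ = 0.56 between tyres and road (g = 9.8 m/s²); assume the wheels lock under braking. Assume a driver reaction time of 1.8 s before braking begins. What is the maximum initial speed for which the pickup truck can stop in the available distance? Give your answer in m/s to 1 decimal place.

a = μg = 0.56 × 9.8 = 5.488 m/s².
Stopping distance: v·t_r + v²/(2a) = 187 with t_r = 1.8 s and a = 5.488 m/s².
So v² + 19.757 v − 2052.51 = 0.
Positive root: v = −a·t_r + √((a·t_r)² + 2a·d) = −9.878 + √(97.575 + 2052.51) = 36.4910 m/s.

Maximum speed ≈ 36.5 m/s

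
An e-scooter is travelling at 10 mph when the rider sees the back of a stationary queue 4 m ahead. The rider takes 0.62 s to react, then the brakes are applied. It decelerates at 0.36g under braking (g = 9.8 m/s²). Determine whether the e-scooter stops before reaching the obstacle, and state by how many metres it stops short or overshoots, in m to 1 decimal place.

10 mph × 0.44704 = 4.4704 m/s.
a = 0.36 × 9.8 = 3.528 m/s².
Reaction distance = 4.4704 × 0.62 = 2.772 m.
Braking distance = v²/(2a) = 19.984 / 7.056 = 2.832 m.
Total stopping distance = 2.772 + 2.832 = 5.604 m, vs 4 m available — it cannot stop in time and overshoots by 5.604 − 4 = 1.604 m.

No — it overshoots by 1.6 m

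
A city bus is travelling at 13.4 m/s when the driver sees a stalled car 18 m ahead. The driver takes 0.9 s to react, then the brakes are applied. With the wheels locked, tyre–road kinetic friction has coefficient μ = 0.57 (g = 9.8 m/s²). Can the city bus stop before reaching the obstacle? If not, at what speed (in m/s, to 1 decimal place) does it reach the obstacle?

a = μg = 0.57 × 9.8 = 5.586 m/s².
Reaction distance = 13.4000 × 0.9 = 12.060 m.
Braking distance needed to stop: v²/(2a) = 179.560 / 11.172 = 16.072 m, so total needed = 12.060 + 16.072 = 28.132 m > 18 m — it cannot stop.
Distance remaining when braking begins: 18 − 12.060 = 5.940 m.
v² = v₀² − 2a·d = 179.560 − 2 × 5.586 × 5.940 = 113.198 m²/s².
v = √113.198 = 10.639 m/s.

No — it strikes the obstacle at 10.6 m/s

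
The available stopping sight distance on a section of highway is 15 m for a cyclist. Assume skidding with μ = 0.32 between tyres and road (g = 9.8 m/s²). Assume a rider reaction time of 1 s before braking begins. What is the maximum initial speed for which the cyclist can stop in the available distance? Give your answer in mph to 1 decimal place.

a = μg = 0.32 × 9.8 = 3.136 m/s².
Stopping distance: v·t_r + v²/(2a) = 15 with t_r = 1 s and a = 3.136 m/s².
So v² + 6.272 v − 94.08 = 0.
Positive root: v = −a·t_r + √((a·t_r)² + 2a·d) = −3.136 + √(9.834 + 94.08) = 7.0578 m/s.
7.0578 m/s ÷ 0.44704 = 15.788 mph.

Maximum speed ≈ 15.8 mph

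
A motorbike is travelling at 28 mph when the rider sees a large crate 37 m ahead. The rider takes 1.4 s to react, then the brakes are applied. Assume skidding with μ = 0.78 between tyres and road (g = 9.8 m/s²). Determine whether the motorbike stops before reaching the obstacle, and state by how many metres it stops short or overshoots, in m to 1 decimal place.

28 mph × 0.44704 = 12.5171 m/s.
a = μg = 0.78 × 9.8 = 7.644 m/s².
Reaction distance = 12.5171 × 1.4 = 17.524 m.
Braking distance = v²/(2a) = 156.678 / 15.288 = 10.248 m.
Total stopping distance = 17.524 + 10.248 = 27.772 m, vs 37 m available — it stops with 37 − 27.772 = 9.228 m to spare.

Yes — it stops 9.2 m short of the obstacle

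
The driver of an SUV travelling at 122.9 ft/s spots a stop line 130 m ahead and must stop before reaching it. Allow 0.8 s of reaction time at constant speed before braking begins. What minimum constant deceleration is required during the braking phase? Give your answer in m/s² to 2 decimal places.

122.9 ft/s × 0.3048 = 37.4599 m/s.
Distance covered during reaction = 37.4599 × 0.8 = 29.968 m.
Distance available for braking: 130 − 29.968 = 100.032 m.
v² = 2a·d ⇒ a = v²/(2d) = 37.4599² / (2 × 100.032) = 1403.244 / 200.064 = 7.0140 m/s².

Required deceleration ≈ 7.01 m/s²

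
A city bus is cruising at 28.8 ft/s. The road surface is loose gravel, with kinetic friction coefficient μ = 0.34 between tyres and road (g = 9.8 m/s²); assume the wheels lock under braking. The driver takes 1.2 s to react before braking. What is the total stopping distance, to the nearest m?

28.8 ft/s × 0.3048 = 8.7782 m/s.
a = μg = 0.34 × 9.8 = 3.332 m/s².
Reaction distance = v·t_r = 8.7782 × 1.2 = 10.534 m.
Braking distance = v²/(2a) = 8.7782² / (2 × 3.332) = 77.057 / 6.664 = 11.563 m.
Total = 10.534 + 11.563 = 22.097 m.

Total stopping distance ≈ 22 m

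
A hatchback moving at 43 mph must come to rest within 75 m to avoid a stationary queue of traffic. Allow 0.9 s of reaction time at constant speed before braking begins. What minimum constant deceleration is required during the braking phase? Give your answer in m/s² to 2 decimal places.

Required deceleration ≈ 3.20 m/s²

43 mph × 0.44704 = 19.2227 m/s.
Distance covered during reaction = 19.2227 × 0.9 = 17.300 m.
Distance available for braking: 75 − 17.300 = 57.700 m.
v² = 2a·d ⇒ a = v²/(2d) = 19.2227² / (2 × 57.700) = 369.512 / 115.400 = 3.2020 m/s².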